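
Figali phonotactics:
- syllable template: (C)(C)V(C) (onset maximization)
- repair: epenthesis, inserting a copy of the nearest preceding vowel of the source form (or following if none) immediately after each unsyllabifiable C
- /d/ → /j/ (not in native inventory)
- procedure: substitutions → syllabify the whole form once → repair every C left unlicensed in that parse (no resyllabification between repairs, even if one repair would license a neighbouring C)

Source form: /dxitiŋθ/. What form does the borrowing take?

jxitiŋθi

Substitution: /d/ → /j/, giving /jxitiŋθ/.
Under (C)(C)V(C), the unsyllabifiable consonants are /θ/ (at most one coda consonant is licensed; onsets may contain at most 2 consonants).
Epenthesis after each stranded consonant: /θ/ → /θi/.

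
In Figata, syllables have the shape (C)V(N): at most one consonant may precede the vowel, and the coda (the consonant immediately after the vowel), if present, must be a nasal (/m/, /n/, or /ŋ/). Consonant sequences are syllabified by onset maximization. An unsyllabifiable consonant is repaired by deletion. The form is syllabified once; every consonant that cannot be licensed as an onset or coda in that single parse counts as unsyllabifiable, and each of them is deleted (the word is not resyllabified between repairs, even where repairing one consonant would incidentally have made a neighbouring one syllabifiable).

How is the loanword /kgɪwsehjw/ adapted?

The consonants /k/, /w/, /h/, /j/, /w/ cannot be parsed into a legal (C)V(N) syllable (only a nasal (/m/, /n/, or /ŋ/) is licensed in coda position; onsets are limited to one consonant).
Deleting the stranded consonants removes /k/, /w/, /h/, /j/, /w/.

gɪse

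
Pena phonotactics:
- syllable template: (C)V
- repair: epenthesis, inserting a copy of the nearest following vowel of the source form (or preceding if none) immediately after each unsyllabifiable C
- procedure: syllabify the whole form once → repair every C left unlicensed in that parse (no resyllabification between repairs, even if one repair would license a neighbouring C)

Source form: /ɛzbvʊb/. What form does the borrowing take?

Under (C)V, the unsyllabifiable consonants are /z/, /b/, /b/ (no codas are permitted; onsets are limited to one consonant).
Inserting the epenthetic vowel yields /z/ → /zʊ/, /b/ → /bʊ/, /b/ → /bʊ/.

ɛzʊbʊvʊbʊ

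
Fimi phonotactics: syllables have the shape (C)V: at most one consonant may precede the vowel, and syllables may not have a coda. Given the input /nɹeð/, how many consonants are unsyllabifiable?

2

The consonants /n/, /ð/ cannot be parsed into a legal (C)V syllable (no codas are permitted; onsets are limited to one consonant).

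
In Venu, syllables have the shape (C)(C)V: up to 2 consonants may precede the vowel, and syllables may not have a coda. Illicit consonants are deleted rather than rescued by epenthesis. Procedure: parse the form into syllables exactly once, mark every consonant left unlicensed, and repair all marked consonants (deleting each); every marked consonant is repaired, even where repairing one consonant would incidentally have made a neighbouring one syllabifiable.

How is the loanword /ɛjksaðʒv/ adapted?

Under (C)(C)V, the unsyllabifiable consonants are /j/, /ð/, /ʒ/, /v/ (no codas are permitted; onsets may contain at most 2 consonants).
Deletion applies to /j/, /ð/, /ʒ/, /v/.

ɛksa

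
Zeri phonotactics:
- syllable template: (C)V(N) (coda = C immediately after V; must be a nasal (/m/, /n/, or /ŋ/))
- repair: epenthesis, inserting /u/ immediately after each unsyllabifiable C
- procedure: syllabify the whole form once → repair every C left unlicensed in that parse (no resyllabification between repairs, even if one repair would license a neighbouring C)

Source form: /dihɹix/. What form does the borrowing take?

dihuɹixu

Under (C)V(N), the unsyllabifiable consonants are /h/, /x/ (only a nasal (/m/, /n/, or /ŋ/) is licensed in coda position; onsets are limited to one consonant).
Inserting the epenthetic vowel yields /h/ → /hu/, /x/ → /xu/.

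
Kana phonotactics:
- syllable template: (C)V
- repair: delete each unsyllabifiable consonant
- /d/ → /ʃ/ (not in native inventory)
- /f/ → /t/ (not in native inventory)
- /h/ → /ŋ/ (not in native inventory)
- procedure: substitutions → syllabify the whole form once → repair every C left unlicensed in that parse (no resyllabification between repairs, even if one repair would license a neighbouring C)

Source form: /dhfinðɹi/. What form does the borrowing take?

Substitution: /d/ → /ʃ/, /h/ → /ŋ/, /f/ → /t/, giving /ʃŋtinðɹi/.
The consonants /ʃ/, /ŋ/, /n/, /ð/ cannot be parsed into a legal (C)V syllable (no codas are permitted; onsets are limited to one consonant).
Deleting the stranded consonants removes /ʃ/, /ŋ/, /n/, /ð/.

tiɹi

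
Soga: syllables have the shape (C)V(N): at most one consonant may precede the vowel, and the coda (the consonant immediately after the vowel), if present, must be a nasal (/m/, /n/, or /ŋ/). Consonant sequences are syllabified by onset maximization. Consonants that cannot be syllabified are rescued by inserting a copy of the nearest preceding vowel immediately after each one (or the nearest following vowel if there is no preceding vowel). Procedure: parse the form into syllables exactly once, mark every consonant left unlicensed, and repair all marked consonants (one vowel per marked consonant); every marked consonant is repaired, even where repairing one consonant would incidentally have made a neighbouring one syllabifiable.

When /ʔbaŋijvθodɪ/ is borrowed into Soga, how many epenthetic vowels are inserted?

The unsyllabifiable consonants are /ʔ/, /j/, /v/; each receives one epenthetic vowel.

3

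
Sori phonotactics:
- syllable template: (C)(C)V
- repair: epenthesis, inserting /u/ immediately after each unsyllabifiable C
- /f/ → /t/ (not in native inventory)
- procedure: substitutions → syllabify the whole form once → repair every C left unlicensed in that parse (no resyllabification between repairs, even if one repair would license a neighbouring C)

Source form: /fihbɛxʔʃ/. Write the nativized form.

tihbɛxuʔuʃu

Substitution: /f/ → /t/, giving /tihbɛxʔʃ/.
Syllabifying with onset maximization leaves /x/, /ʔ/, /ʃ/ stranded (no codas are permitted; onsets may contain at most 2 consonants).
Epenthesis after each stranded consonant: /x/ → /xu/, /ʔ/ → /ʔu/, /ʃ/ → /ʃu/.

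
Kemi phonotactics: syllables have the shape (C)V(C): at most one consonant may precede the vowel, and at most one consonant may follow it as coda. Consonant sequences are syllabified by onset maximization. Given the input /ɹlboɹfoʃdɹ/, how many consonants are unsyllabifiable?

Under (C)V(C), the unsyllabifiable consonants are /ɹ/, /l/, /d/, /ɹ/ (at most one coda consonant is licensed; onsets are limited to one consonant).

4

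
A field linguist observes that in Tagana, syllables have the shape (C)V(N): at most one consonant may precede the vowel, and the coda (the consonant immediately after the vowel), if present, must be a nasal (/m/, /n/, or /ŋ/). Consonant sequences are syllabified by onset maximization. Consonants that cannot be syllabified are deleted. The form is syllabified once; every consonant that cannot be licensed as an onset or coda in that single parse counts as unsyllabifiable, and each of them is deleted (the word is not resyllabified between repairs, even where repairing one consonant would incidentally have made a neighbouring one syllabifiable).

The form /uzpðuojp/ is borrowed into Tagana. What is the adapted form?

uðuo

Syllabifying with onset maximization leaves /z/, /p/, /j/, /p/ stranded (only a nasal (/m/, /n/, or /ŋ/) is licensed in coda position; onsets are limited to one consonant).
Each unlicensed consonant is deleted: /z/, /p/, /j/, /p/.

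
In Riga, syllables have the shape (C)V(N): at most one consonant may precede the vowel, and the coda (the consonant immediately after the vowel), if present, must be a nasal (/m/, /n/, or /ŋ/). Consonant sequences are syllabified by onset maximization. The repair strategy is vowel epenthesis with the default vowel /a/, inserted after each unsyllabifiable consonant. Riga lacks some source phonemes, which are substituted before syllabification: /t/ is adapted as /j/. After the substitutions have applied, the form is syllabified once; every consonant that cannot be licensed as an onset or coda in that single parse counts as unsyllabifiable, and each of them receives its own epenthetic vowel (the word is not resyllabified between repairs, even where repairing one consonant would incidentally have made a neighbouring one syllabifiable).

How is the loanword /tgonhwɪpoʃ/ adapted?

Substitution: /t/ → /j/, giving /jgonhwɪpoʃ/.
Syllabifying with onset maximization leaves /j/, /h/, /ʃ/ stranded (only a nasal (/m/, /n/, or /ŋ/) is licensed in coda position; onsets are limited to one consonant).
Each unlicensed consonant becomes the onset of a new syllable: /j/ → /ja/, /h/ → /ha/, /ʃ/ → /ʃa/.

jagonhawɪpoʃa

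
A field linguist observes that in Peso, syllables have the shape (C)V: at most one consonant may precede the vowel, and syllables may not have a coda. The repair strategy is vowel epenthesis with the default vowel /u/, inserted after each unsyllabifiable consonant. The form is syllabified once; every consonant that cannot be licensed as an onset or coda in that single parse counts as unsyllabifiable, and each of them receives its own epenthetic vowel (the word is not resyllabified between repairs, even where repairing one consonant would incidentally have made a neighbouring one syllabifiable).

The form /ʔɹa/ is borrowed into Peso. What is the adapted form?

ʔuɹa

Syllabifying with onset maximization leaves /ʔ/ stranded (no codas are permitted; onsets are limited to one consonant).
Each unlicensed consonant becomes the onset of a new syllable: /ʔ/ → /ʔu/.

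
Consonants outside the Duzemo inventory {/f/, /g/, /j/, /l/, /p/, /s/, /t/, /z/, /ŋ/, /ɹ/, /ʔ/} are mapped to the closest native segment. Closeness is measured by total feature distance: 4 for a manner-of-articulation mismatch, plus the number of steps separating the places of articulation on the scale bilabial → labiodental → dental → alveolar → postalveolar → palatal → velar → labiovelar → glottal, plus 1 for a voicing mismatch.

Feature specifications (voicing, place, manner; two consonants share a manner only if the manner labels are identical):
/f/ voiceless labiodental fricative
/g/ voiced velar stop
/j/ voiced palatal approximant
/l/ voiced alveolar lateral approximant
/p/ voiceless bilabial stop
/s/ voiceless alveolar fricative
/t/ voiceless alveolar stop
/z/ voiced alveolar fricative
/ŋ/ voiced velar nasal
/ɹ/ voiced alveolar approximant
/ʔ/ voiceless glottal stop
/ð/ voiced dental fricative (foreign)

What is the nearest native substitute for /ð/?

z

/z/ is closest: same manner (fricative), place distance 1 (dental→alveolar), same voicing; total 1. Next closest is /f/ at distance 2.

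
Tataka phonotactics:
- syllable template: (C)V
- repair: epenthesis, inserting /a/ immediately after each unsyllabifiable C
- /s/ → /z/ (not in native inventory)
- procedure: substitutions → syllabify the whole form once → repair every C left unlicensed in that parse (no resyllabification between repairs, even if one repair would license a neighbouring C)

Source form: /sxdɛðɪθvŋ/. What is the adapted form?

Substitution: /s/ → /z/, giving /zxdɛðɪθvŋ/.
The consonants /z/, /x/, /θ/, /v/, /ŋ/ cannot be parsed into a legal (C)V syllable (no codas are permitted; onsets are limited to one consonant).
Epenthesis after each stranded consonant: /z/ → /za/, /x/ → /xa/, /θ/ → /θa/, /v/ → /va/, /ŋ/ → /ŋa/.

zaxadɛðɪθavaŋa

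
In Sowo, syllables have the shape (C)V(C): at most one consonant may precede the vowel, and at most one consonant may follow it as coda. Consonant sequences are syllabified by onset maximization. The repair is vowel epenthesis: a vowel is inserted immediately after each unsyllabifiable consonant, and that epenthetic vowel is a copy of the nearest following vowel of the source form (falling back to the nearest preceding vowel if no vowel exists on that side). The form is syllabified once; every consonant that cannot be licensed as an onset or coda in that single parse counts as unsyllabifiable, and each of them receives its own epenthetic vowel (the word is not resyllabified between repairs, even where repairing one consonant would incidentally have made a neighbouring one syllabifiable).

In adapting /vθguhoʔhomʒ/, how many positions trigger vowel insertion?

3

The unsyllabifiable consonants are /v/, /θ/, /ʒ/; each receives one epenthetic vowel.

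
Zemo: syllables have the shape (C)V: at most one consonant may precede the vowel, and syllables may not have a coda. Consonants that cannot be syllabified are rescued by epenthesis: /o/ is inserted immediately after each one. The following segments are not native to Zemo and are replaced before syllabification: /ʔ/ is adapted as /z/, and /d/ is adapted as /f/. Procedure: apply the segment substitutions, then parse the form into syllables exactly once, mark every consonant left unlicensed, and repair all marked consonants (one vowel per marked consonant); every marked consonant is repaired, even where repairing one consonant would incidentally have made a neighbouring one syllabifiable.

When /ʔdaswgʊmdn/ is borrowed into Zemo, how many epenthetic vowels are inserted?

After substitution the input is /zfaswgʊmfn/.
The unsyllabifiable consonants are /z/, /s/, /w/, /m/, /f/, /n/; each receives one epenthetic vowel.

6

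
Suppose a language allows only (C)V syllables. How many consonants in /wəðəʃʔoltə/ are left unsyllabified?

2

The consonants /ʃ/, /l/ cannot be parsed into a legal (C)V syllable (no codas are permitted; onsets are limited to one consonant).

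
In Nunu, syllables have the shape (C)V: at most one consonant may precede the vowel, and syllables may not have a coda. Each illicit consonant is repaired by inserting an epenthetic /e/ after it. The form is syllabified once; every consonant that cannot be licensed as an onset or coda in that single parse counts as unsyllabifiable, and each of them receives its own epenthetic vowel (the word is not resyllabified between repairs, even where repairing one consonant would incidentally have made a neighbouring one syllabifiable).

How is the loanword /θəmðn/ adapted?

θəmeðene

The consonants /m/, /ð/, /n/ cannot be parsed into a legal (C)V syllable (no codas are permitted; onsets are limited to one consonant).
Each unlicensed consonant becomes the onset of a new syllable: /m/ → /me/, /ð/ → /ðe/, /n/ → /ne/.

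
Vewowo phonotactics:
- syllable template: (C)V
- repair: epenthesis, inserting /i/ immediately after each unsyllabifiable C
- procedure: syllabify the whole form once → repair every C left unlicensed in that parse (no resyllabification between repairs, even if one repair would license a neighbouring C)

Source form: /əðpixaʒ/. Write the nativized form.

Under (C)V, the unsyllabifiable consonants are /ð/, /ʒ/ (no codas are permitted; onsets are limited to one consonant).
Epenthesis after each stranded consonant: /ð/ → /ði/, /ʒ/ → /ʒi/.

əðipixaʒi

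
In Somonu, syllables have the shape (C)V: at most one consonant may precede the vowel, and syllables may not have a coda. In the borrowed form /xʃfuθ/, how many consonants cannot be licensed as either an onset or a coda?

Syllabifying with onset maximization leaves /x/, /ʃ/, /θ/ stranded (no codas are permitted; onsets are limited to one consonant).

3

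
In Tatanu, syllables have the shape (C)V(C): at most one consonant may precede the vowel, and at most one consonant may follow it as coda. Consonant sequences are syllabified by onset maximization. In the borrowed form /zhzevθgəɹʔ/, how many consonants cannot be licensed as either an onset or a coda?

Syllabifying with onset maximization leaves /z/, /h/, /θ/, /ʔ/ stranded (at most one coda consonant is licensed; onsets are limited to one consonant).

4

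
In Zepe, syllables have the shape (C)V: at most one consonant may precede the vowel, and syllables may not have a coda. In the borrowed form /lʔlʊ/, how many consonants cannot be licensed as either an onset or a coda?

2

The consonants /l/, /ʔ/ cannot be parsed into a legal (C)V syllable (no codas are permitted; onsets are limited to one consonant).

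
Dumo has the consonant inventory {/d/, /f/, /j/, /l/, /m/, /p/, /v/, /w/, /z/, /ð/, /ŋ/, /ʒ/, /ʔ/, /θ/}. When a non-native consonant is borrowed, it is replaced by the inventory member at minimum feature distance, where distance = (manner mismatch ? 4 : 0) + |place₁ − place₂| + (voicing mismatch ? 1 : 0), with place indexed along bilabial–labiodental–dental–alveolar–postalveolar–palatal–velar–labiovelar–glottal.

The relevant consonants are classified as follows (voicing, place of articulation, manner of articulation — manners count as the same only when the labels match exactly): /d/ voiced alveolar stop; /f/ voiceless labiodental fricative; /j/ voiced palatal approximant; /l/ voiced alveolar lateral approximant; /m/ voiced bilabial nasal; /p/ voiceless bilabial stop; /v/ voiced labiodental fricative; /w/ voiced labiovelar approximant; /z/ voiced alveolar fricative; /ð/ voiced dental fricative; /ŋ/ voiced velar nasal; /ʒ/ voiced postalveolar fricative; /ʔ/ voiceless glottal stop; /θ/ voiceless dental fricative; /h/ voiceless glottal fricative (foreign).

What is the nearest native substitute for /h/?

/ʔ/ is closest: manner differs (fricative→stop, +4), place distance 0 (glottal→glottal), same voicing; total 4. Next closest is /ʒ/ at distance 5.

ʔ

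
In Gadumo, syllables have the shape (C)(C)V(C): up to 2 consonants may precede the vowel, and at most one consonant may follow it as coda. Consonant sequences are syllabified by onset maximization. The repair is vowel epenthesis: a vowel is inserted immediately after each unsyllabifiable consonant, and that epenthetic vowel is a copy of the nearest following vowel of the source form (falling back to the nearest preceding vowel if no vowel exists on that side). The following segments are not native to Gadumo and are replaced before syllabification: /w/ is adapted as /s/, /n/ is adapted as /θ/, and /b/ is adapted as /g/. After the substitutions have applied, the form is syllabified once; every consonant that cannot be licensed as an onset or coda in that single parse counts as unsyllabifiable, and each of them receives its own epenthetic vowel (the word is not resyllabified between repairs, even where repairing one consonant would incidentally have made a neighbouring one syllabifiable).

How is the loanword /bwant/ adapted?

gsaθta

Substitution: /b/ → /g/, /w/ → /s/, /n/ → /θ/, giving /gsaθt/.
Under (C)(C)V(C), the unsyllabifiable consonants are /t/ (at most one coda consonant is licensed; onsets may contain at most 2 consonants).
Epenthesis after each stranded consonant: /t/ → /ta/.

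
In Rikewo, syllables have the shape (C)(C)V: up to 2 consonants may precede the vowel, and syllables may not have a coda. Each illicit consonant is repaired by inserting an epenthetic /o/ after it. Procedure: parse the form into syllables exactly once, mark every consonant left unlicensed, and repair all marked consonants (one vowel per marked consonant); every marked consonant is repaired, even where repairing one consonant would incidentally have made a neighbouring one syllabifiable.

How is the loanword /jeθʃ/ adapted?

jeθoʃo

Syllabifying with onset maximization leaves /θ/, /ʃ/ stranded (no codas are permitted; onsets may contain at most 2 consonants).
Epenthesis after each stranded consonant: /θ/ → /θo/, /ʃ/ → /ʃo/.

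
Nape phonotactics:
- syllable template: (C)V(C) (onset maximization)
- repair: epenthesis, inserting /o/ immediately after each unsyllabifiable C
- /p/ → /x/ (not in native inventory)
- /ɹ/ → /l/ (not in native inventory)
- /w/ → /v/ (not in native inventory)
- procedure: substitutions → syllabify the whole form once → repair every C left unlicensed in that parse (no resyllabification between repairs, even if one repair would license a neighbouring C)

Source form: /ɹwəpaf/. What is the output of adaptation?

Substitution: /ɹ/ → /l/, /w/ → /v/, /p/ → /x/, giving /lvəxaf/.
Syllabifying with onset maximization leaves /l/ stranded (at most one coda consonant is licensed; onsets are limited to one consonant).
Inserting the epenthetic vowel yields /l/ → /lo/.

lovəxaf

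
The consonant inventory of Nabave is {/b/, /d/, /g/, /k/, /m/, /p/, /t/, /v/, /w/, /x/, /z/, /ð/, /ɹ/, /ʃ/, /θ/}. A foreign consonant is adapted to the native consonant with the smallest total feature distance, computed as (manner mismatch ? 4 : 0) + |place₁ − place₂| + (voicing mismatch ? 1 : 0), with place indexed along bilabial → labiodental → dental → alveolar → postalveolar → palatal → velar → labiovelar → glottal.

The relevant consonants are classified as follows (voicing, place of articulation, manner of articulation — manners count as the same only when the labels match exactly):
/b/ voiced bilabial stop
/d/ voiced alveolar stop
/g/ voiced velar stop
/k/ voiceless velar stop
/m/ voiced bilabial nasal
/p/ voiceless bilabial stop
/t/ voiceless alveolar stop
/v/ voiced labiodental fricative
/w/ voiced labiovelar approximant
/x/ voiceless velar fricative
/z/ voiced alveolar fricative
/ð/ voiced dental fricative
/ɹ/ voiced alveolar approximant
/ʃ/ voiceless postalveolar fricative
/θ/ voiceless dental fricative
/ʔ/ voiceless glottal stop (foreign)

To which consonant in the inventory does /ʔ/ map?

k

/k/ is closest: same manner (stop), place distance 2 (glottal→velar), same voicing; total 2. Next closest is /g/ at distance 3.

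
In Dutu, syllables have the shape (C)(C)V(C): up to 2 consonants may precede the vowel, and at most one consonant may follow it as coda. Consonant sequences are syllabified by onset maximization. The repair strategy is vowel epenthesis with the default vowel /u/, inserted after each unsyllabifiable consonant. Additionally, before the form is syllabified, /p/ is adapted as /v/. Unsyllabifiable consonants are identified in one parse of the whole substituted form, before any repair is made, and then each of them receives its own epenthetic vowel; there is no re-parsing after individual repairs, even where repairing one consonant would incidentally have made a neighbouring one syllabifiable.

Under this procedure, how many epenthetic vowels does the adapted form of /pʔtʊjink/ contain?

After substitution the input is /vʔtʊjink/.
The unsyllabifiable consonants are /v/, /k/; each receives one epenthetic vowel.

2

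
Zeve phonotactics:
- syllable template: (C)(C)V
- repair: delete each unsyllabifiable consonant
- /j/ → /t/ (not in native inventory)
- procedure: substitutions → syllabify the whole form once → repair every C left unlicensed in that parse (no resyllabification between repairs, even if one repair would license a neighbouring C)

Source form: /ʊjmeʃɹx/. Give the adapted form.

Substitution: /j/ → /t/, giving /ʊtmeʃɹx/.
Under (C)(C)V, the unsyllabifiable consonants are /ʃ/, /ɹ/, /x/ (no codas are permitted; onsets may contain at most 2 consonants).
Each unlicensed consonant is deleted: /ʃ/, /ɹ/, /x/.

ʊtme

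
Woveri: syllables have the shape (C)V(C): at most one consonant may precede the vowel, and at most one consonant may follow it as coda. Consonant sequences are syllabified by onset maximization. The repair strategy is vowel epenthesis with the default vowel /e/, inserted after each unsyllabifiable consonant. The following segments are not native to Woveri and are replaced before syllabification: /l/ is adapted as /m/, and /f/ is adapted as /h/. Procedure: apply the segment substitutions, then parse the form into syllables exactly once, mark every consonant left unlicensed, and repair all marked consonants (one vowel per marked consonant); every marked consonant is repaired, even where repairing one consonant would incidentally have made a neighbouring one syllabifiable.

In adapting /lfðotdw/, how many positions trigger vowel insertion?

After substitution the input is /mhðotdw/.
The unsyllabifiable consonants are /m/, /h/, /d/, /w/; each receives one epenthetic vowel.

4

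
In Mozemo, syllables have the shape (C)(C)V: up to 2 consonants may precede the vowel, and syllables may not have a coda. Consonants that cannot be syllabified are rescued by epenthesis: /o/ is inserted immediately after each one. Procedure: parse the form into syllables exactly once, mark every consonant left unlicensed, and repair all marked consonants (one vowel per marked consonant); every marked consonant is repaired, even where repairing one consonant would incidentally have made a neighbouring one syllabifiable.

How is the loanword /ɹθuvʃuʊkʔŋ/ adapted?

The consonants /k/, /ʔ/, /ŋ/ cannot be parsed into a legal (C)(C)V syllable (no codas are permitted; onsets may contain at most 2 consonants).
Inserting the epenthetic vowel yields /k/ → /ko/, /ʔ/ → /ʔo/, /ŋ/ → /ŋo/.

ɹθuvʃuʊkoʔoŋo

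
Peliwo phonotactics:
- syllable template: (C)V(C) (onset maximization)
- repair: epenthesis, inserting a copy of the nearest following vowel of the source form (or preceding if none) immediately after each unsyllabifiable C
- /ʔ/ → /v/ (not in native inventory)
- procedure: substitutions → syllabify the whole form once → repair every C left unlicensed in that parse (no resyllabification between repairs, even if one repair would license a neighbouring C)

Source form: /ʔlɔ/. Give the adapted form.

vɔlɔ

Substitution: /ʔ/ → /v/, giving /vlɔ/.
Syllabifying with onset maximization leaves /v/ stranded (at most one coda consonant is licensed; onsets are limited to one consonant).
Inserting the epenthetic vowel yields /v/ → /vɔ/.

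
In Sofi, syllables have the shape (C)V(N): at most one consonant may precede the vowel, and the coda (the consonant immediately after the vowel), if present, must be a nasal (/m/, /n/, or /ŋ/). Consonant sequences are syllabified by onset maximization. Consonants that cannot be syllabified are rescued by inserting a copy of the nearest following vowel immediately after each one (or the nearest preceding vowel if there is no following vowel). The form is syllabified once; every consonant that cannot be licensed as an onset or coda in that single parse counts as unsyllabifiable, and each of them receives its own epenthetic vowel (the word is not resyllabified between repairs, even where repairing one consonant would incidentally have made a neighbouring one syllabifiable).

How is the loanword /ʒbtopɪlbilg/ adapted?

Under (C)V(N), the unsyllabifiable consonants are /ʒ/, /b/, /l/, /l/, /g/ (only a nasal (/m/, /n/, or /ŋ/) is licensed in coda position; onsets are limited to one consonant).
Inserting the epenthetic vowel yields /ʒ/ → /ʒo/, /b/ → /bo/, /l/ → /li/, /l/ → /li/, /g/ → /gi/.

ʒobotopɪlibiligi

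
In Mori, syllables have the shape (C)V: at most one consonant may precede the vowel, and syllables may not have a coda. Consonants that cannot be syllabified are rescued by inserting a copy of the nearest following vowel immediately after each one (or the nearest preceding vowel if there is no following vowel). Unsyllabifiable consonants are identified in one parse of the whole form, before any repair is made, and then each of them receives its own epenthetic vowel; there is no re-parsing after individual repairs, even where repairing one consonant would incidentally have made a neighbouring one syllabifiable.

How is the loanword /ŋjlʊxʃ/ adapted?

Under (C)V, the unsyllabifiable consonants are /ŋ/, /j/, /x/, /ʃ/ (no codas are permitted; onsets are limited to one consonant).
Inserting the epenthetic vowel yields /ŋ/ → /ŋʊ/, /j/ → /jʊ/, /x/ → /xʊ/, /ʃ/ → /ʃʊ/.

ŋʊjʊlʊxʊʃʊ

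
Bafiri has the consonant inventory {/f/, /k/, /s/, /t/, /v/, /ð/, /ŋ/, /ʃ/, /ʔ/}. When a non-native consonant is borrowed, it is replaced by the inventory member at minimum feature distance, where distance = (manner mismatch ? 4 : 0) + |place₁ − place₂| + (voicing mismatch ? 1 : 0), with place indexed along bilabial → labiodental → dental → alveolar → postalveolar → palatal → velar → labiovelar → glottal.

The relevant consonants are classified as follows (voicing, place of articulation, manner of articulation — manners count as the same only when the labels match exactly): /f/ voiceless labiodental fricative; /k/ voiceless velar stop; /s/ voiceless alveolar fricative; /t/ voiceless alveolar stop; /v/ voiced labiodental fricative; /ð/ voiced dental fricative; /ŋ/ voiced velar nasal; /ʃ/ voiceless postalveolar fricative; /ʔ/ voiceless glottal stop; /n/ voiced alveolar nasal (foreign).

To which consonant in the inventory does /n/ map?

/ŋ/ is closest: same manner (nasal), place distance 3 (alveolar→velar), same voicing; total 3. Next closest is /s/ at distance 5.

ŋ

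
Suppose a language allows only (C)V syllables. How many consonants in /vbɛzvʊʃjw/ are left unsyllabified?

5

Under (C)V, the unsyllabifiable consonants are /v/, /z/, /ʃ/, /j/, /w/ (no codas are permitted; onsets are limited to one consonant).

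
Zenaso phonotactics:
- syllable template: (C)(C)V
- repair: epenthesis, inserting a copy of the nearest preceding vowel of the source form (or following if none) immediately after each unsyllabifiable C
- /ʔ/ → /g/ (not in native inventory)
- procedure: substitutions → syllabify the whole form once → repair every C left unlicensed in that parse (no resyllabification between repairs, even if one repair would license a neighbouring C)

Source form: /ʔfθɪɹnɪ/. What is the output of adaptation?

Substitution: /ʔ/ → /g/, giving /gfθɪɹnɪ/.
Under (C)(C)V, the unsyllabifiable consonants are /g/ (no codas are permitted; onsets may contain at most 2 consonants).
Each unlicensed consonant becomes the onset of a new syllable: /g/ → /gɪ/.

gɪfθɪɹnɪ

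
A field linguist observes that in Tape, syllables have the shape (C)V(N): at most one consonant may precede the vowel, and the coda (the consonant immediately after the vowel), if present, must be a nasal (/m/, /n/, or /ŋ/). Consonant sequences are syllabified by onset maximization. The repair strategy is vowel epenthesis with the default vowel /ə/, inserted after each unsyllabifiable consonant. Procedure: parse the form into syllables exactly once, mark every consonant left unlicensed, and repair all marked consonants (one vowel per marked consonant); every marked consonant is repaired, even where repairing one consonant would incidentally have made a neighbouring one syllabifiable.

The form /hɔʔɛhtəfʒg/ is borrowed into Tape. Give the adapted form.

hɔʔɛhətəfəʒəgə

Syllabifying with onset maximization leaves /h/, /f/, /ʒ/, /g/ stranded (only a nasal (/m/, /n/, or /ŋ/) is licensed in coda position; onsets are limited to one consonant).
Epenthesis after each stranded consonant: /h/ → /hə/, /f/ → /fə/, /ʒ/ → /ʒə/, /g/ → /gə/.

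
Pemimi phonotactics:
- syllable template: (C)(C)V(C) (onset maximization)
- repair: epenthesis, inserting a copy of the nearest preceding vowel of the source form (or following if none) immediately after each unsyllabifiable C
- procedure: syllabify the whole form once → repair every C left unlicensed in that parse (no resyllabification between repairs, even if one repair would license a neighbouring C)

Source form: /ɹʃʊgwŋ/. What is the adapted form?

ɹʃʊgwʊŋʊ

Under (C)(C)V(C), the unsyllabifiable consonants are /w/, /ŋ/ (at most one coda consonant is licensed; onsets may contain at most 2 consonants).
Epenthesis after each stranded consonant: /w/ → /wʊ/, /ŋ/ → /ŋʊ/.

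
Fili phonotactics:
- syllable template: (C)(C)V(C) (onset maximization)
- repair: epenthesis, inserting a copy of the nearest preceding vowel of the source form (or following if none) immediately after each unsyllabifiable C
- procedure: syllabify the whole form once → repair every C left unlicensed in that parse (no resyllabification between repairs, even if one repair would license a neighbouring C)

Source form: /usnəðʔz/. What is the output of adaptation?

Syllabifying with onset maximization leaves /ʔ/, /z/ stranded (at most one coda consonant is licensed; onsets may contain at most 2 consonants).
Epenthesis after each stranded consonant: /ʔ/ → /ʔə/, /z/ → /zə/.

usnəðʔəzə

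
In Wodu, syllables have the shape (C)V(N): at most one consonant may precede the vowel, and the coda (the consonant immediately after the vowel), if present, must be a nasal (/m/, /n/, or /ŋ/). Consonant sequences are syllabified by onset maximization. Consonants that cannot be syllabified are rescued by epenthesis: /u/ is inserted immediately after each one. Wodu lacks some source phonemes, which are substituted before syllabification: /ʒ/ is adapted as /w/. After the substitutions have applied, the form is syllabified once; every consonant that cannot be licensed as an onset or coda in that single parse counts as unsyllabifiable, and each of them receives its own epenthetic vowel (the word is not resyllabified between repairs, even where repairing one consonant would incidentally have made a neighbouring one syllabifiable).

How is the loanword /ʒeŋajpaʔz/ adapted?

weŋajupaʔuzu

Substitution: /ʒ/ → /w/, giving /weŋajpaʔz/.
The consonants /j/, /ʔ/, /z/ cannot be parsed into a legal (C)V(N) syllable (only a nasal (/m/, /n/, or /ŋ/) is licensed in coda position; onsets are limited to one consonant).
Epenthesis after each stranded consonant: /j/ → /ju/, /ʔ/ → /ʔu/, /z/ → /zu/.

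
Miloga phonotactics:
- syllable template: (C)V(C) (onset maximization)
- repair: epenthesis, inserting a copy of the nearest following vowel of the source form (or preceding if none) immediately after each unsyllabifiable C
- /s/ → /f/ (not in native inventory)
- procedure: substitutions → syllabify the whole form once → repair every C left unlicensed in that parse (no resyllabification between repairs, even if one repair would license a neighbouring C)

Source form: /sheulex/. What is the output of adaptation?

feheulex

Substitution: /s/ → /f/, giving /fheulex/.
The consonants /f/ cannot be parsed into a legal (C)V(C) syllable (at most one coda consonant is licensed; onsets are limited to one consonant).
Inserting the epenthetic vowel yields /f/ → /fe/.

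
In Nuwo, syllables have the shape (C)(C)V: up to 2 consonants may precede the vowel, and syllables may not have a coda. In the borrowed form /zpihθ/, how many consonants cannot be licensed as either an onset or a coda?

Under (C)(C)V, the unsyllabifiable consonants are /h/, /θ/ (no codas are permitted; onsets may contain at most 2 consonants).

2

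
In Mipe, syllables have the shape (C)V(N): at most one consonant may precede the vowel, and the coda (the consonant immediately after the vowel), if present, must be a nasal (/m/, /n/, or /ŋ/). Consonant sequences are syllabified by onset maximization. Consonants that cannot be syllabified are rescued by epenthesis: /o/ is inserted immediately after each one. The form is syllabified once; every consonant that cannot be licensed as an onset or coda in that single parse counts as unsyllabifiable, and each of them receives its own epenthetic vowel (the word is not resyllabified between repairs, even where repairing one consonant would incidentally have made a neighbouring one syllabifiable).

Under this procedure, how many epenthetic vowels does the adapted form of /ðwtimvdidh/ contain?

5

The unsyllabifiable consonants are /ð/, /w/, /v/, /d/, /h/; each receives one epenthetic vowel.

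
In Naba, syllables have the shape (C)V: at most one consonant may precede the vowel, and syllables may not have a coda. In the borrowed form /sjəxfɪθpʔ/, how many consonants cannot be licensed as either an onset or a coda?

5

Under (C)V, the unsyllabifiable consonants are /s/, /x/, /θ/, /p/, /ʔ/ (no codas are permitted; onsets are limited to one consonant).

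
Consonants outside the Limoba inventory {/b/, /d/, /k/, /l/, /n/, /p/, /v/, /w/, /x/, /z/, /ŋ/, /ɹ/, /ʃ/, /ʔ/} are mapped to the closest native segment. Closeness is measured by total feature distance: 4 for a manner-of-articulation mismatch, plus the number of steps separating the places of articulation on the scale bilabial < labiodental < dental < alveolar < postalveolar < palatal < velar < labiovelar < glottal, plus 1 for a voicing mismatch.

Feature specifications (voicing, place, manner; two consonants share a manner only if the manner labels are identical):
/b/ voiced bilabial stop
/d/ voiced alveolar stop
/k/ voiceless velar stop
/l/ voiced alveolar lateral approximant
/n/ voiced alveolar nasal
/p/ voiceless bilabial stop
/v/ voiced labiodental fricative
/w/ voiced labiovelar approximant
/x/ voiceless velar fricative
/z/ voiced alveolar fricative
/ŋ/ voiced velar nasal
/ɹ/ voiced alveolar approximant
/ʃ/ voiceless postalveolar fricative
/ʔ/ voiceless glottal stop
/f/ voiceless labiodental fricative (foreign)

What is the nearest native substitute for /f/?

v

/v/ is closest: same manner (fricative), place distance 0 (labiodental→labiodental), voicing differs (+1); total 1. Next closest is /z/ at distance 3.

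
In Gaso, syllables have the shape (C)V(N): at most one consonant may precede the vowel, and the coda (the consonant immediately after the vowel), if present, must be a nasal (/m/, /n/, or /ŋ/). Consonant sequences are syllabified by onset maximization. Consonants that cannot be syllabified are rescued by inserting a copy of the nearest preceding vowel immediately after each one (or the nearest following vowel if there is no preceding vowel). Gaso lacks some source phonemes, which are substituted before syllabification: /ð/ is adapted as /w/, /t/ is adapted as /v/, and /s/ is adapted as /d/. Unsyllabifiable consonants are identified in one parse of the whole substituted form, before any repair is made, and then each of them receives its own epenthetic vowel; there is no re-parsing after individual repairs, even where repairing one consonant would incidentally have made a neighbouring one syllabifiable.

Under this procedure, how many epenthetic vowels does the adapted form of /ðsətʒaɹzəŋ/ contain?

3

After substitution the input is /wdəvʒaɹzəŋ/.
The unsyllabifiable consonants are /w/, /v/, /ɹ/; each receives one epenthetic vowel.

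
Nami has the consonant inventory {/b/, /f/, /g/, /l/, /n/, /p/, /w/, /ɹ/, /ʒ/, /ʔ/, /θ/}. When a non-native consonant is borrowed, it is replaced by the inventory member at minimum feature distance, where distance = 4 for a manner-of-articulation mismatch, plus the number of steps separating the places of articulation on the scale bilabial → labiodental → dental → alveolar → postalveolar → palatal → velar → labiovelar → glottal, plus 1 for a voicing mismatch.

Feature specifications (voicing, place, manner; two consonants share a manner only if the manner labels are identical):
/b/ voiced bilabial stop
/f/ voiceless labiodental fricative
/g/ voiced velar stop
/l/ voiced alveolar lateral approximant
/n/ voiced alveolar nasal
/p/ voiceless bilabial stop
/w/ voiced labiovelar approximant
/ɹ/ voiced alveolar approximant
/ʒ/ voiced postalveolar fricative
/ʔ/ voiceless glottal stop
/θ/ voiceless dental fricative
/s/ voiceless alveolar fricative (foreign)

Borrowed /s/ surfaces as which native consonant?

θ

/θ/ is closest: same manner (fricative), place distance 1 (alveolar→dental), same voicing; total 1. Next closest is /f/ at distance 2.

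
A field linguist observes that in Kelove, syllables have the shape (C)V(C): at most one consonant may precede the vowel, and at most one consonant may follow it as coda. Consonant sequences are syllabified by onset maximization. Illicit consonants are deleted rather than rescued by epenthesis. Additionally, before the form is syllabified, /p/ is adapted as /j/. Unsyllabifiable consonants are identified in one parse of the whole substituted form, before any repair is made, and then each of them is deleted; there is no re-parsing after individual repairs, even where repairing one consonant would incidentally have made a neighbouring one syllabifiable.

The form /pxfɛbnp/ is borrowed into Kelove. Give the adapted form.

Substitution: /p/ → /j/, giving /jxfɛbnj/.
Syllabifying with onset maximization leaves /j/, /x/, /n/, /j/ stranded (at most one coda consonant is licensed; onsets are limited to one consonant).
Deleting the stranded consonants removes /j/, /x/, /n/, /j/.

fɛb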